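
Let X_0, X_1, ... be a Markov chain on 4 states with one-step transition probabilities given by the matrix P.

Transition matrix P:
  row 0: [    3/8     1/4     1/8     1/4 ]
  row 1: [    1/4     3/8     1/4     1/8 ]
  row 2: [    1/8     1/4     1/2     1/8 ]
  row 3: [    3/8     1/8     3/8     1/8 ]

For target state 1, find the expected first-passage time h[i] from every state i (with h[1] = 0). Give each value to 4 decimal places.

h = [4.4235, 0.0000, 4.3294, 4.8941]

First-step conditioning: h[1] = 0; for i ≠ 1, h[i] = 1 + Σ_k P[i][k]·h[k].
  h[0] = 1 + 3/8·h[0] + 1/8·h[2] + 1/4·h[3]
  h[2] = 1 + 1/8·h[0] + 1/2·h[2] + 1/8·h[3]
  h[3] = 1 + 3/8·h[0] + 3/8·h[2] + 1/8·h[3]
Solving the 3×3 linear system over states ≠ 1 gives exactly h = [376/85, 0, 368/85, 416/85] (h[1] = 0 is the target).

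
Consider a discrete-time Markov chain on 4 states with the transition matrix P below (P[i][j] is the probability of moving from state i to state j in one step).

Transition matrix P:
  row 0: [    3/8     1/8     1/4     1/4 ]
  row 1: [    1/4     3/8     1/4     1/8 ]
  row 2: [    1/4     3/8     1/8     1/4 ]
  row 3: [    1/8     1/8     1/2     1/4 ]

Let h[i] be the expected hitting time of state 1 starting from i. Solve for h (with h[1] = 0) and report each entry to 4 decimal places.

h = [5.1429, 0.0000, 4.0000, 4.8571]

First-step conditioning: h[1] = 0; for i ≠ 1, h[i] = 1 + Σ_k P[i][k]·h[k].
  h[0] = 1 + 3/8·h[0] + 1/4·h[2] + 1/4·h[3]
  h[2] = 1 + 1/4·h[0] + 1/8·h[2] + 1/4·h[3]
  h[3] = 1 + 1/8·h[0] + 1/2·h[2] + 1/4·h[3]
Solving the 3×3 linear system over states ≠ 1 gives exactly h = [36/7, 0, 4, 34/7] (h[1] = 0 is the target).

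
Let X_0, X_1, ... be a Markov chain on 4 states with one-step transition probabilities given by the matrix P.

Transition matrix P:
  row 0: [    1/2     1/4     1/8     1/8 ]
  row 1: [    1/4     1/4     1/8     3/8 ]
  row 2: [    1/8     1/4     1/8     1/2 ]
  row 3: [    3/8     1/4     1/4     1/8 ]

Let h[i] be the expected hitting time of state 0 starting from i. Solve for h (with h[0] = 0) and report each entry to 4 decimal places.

h = [0.0000, 3.7176, 4.1412, 3.3882]

First-step conditioning: h[0] = 0; for i ≠ 0, h[i] = 1 + Σ_k P[i][k]·h[k].
  h[1] = 1 + 1/4·h[1] + 1/8·h[2] + 3/8·h[3]
  h[2] = 1 + 1/4·h[1] + 1/8·h[2] + 1/2·h[3]
  h[3] = 1 + 1/4·h[1] + 1/4·h[2] + 1/8·h[3]
Solving the 3×3 linear system over states ≠ 0 gives exactly h = [0, 316/85, 352/85, 288/85] (h[0] = 0 is the target).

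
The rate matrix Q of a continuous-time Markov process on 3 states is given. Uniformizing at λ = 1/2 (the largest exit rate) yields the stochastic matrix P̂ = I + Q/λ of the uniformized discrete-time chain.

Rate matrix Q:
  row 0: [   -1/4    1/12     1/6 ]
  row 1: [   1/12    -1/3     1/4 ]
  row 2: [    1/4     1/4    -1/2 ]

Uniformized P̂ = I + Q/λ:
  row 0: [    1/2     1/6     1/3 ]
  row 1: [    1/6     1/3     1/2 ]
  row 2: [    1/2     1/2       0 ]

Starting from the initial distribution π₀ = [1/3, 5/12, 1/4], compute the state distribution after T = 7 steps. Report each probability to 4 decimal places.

t=0: π = [0.3333, 0.4167, 0.2500]
t=1: π = [0.3611, 0.3194, 0.3194]
t=2: π = [0.3935, 0.3264, 0.2801]
t=3: π = [0.3912, 0.3144, 0.2944]
t=4: π = [0.3952, 0.3172, 0.2876]
t=5: π = [0.3943, 0.3154, 0.2903]
t=6: π = [0.3949, 0.3160, 0.2891]
t=7: π = [0.3947, 0.3157, 0.2896]

π = [0.3947, 0.3157, 0.2896]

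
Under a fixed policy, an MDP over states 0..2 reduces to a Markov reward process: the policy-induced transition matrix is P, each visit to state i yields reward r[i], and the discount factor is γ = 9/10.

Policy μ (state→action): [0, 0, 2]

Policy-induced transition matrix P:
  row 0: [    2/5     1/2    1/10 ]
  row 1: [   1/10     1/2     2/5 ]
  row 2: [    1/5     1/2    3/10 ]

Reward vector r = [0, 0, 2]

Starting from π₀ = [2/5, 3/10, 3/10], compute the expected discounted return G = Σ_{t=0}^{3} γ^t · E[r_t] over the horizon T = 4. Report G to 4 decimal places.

G = 1.9880

t=0: π = [0.4000, 0.3000, 0.3000], E[r] = 0.6000, γ^t·E[r] = 0.600000, running G = 0.600000
t=1: π = [0.2500, 0.5000, 0.2500], E[r] = 0.5000, γ^t·E[r] = 0.450000, running G = 1.050000
t=2: π = [0.2000, 0.5000, 0.3000], E[r] = 0.6000, γ^t·E[r] = 0.486000, running G = 1.536000
t=3: π = [0.1900, 0.5000, 0.3100], E[r] = 0.6200, γ^t·E[r] = 0.451980, running G = 1.987980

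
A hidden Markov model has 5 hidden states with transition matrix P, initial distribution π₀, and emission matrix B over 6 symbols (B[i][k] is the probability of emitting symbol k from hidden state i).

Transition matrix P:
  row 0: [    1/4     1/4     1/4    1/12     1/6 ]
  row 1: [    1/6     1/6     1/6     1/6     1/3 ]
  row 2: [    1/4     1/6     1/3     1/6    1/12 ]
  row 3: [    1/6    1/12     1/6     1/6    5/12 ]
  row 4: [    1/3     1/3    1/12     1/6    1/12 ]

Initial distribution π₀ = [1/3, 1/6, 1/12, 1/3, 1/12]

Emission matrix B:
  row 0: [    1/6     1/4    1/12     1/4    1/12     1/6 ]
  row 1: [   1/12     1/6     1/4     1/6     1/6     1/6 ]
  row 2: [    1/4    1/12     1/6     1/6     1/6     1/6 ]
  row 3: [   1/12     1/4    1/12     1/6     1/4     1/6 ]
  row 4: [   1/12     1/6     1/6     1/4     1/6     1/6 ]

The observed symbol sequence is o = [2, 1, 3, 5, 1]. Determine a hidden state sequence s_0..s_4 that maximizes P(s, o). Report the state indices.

t=0: δ = [2.778e-02, 4.167e-02, 1.389e-02, 2.778e-02, 1.389e-02]  (obs o_0=2)
t=1: δ = [1.736e-03, 1.157e-03, 5.787e-04, 1.736e-03, 2.315e-03]  ψ = [0, 0, 0, 1, 1]  (obs o_1=1)
t=2: δ = [1.929e-04, 1.286e-04, 7.234e-05, 6.430e-05, 1.808e-04]  ψ = [4, 4, 0, 4, 3]  (obs o_2=3)
t=3: δ = [1.005e-05, 1.005e-05, 8.038e-06, 5.023e-06, 7.144e-06]  ψ = [4, 4, 0, 4, 1]  (obs o_3=5)
t=4: δ = [6.279e-07, 4.186e-07, 2.233e-07, 4.186e-07, 5.582e-07]  ψ = [0, 0, 2, 1, 1]  (obs o_4=1)
backtrack: best end state = 0; path = [1, 3, 4, 0, 0]

path = [1, 3, 4, 0, 0]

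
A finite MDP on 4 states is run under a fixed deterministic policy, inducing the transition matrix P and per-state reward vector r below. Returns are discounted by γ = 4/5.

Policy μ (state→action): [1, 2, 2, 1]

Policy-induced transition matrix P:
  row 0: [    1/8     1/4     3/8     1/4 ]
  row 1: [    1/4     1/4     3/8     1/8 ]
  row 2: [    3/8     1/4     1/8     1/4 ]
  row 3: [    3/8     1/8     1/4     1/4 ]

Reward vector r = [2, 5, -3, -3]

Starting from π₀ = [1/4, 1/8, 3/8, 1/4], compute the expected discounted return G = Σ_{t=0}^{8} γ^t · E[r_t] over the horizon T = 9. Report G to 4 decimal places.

G = -0.1602

t=0: π = [0.2500, 0.1250, 0.3750, 0.2500], E[r] = -0.7500, γ^t·E[r] = -0.750000, running G = -0.750000
t=1: π = [0.2969, 0.2188, 0.2500, 0.2344], E[r] = 0.2344, γ^t·E[r] = 0.187500, running G = -0.562500
t=2: π = [0.2734, 0.2207, 0.2832, 0.2227], E[r] = 0.1328, γ^t·E[r] = 0.085000, running G = -0.477500
t=3: π = [0.2791, 0.2222, 0.2764, 0.2224], E[r] = 0.1726, γ^t·E[r] = 0.088375, running G = -0.389125
t=4: π = [0.2775, 0.2222, 0.2781, 0.2222], E[r] = 0.1649, γ^t·E[r] = 0.067550, running G = -0.321575
t=5: π = [0.2779, 0.2222, 0.2777, 0.2222], E[r] = 0.1671, γ^t·E[r] = 0.054744, running G = -0.266831
t=6: π = [0.2778, 0.2222, 0.2778, 0.2222], E[r] = 0.1666, γ^t·E[r] = 0.043664, running G = -0.223168
t=7: π = [0.2778, 0.2222, 0.2778, 0.2222], E[r] = 0.1667, γ^t·E[r] = 0.034958, running G = -0.188210
t=8: π = [0.2778, 0.2222, 0.2778, 0.2222], E[r] = 0.1667, γ^t·E[r] = 0.027961, running G = -0.160249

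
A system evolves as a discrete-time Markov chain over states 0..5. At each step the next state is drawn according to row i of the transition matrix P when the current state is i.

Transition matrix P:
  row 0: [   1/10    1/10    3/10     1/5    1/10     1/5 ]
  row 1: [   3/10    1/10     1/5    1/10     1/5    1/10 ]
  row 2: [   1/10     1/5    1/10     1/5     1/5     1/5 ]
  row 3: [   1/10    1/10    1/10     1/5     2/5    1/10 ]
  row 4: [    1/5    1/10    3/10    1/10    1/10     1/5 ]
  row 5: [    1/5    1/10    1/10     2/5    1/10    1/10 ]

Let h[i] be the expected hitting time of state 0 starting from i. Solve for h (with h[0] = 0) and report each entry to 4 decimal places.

First-step conditioning: h[0] = 0; for i ≠ 0, h[i] = 1 + Σ_k P[i][k]·h[k].
  h[1] = 1 + 1/10·h[1] + 1/5·h[2] + 1/10·h[3] + 1/5·h[4] + 1/10·h[5]
  h[2] = 1 + 1/5·h[1] + 1/10·h[2] + 1/5·h[3] + 1/5·h[4] + 1/5·h[5]
  h[3] = 1 + 1/10·h[1] + 1/10·h[2] + 1/5·h[3] + 2/5·h[4] + 1/10·h[5]
  h[4] = 1 + 1/10·h[1] + 3/10·h[2] + 1/10·h[3] + 1/10·h[4] + 1/5·h[5]
  h[5] = 1 + 1/10·h[1] + 1/10·h[2] + 2/5·h[3] + 1/10·h[4] + 1/10·h[5]
Solving the 5×5 linear system over states ≠ 0 gives exactly h = [0, 22302/4385, 27086/4385, 27334/4385, 25036/4385, 5058/877] (h[0] = 0 is the target).

h = [0.0000, 5.0860, 6.1770, 6.2335, 5.7095, 5.7674]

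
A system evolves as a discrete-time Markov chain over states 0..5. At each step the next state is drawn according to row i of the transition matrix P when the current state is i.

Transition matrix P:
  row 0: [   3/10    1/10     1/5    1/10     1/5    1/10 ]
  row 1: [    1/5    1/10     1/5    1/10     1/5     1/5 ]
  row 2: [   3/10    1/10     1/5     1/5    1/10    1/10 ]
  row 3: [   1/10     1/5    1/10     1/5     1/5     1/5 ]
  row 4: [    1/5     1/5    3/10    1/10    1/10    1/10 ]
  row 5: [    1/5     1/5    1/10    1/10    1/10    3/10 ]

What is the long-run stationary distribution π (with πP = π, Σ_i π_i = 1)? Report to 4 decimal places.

π = [0.2282, 0.1442, 0.1859, 0.1318, 0.1504, 0.1595]

Balance equations π_j = Σ_i π_i·P[i][j]:
  π_0 = 3/10·π_0 + 1/5·π_1 + 3/10·π_2 + 1/10·π_3 + 1/5·π_4 + 1/5·π_5
  π_1 = 1/10·π_0 + 1/10·π_1 + 1/10·π_2 + 1/5·π_3 + 1/5·π_4 + 1/5·π_5
  π_2 = 1/5·π_0 + 1/5·π_1 + 1/5·π_2 + 1/10·π_3 + 3/10·π_4 + 1/10·π_5
  π_3 = 1/10·π_0 + 1/10·π_1 + 1/5·π_2 + 1/5·π_3 + 1/10·π_4 + 1/10·π_5
  π_4 = 1/5·π_0 + 1/5·π_1 + 1/10·π_2 + 1/5·π_3 + 1/10·π_4 + 1/10·π_5
  normalize: π_0 + π_1 + π_2 + π_3 + π_4 + π_5 = 1
Solving the linear system gives exactly π = [4565/20001, 5767/40002, 2479/13334, 1757/13334, 6017/40002, 3190/20001].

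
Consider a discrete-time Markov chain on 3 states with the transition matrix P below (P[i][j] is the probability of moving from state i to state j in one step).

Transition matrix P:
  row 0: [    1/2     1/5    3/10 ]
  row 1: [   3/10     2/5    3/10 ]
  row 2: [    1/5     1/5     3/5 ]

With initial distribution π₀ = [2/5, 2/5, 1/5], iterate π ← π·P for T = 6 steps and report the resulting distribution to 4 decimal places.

π = [0.3216, 0.2500, 0.4284]

t=0: π = [0.4000, 0.4000, 0.2000]
t=1: π = [0.3600, 0.2800, 0.3600]
t=2: π = [0.3360, 0.2560, 0.4080]
t=3: π = [0.3264, 0.2512, 0.4224]
t=4: π = [0.3230, 0.2502, 0.4267]
t=5: π = [0.3219, 0.2500, 0.4280]
t=6: π = [0.3216, 0.2500, 0.4284]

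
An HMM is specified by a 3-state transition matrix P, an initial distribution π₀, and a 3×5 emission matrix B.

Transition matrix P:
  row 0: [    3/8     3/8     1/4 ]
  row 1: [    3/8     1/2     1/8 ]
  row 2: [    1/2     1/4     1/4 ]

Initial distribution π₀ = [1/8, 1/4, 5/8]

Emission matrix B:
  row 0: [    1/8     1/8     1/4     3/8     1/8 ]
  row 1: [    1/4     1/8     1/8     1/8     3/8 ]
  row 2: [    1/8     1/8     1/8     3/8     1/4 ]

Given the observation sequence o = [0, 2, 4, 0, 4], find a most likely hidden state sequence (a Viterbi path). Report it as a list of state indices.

t=0: δ = [1.562e-02, 6.250e-02, 7.812e-02]  (obs o_0=0)
t=1: δ = [9.766e-03, 3.906e-03, 2.441e-03]  ψ = [2, 1, 2]  (obs o_1=2)
t=2: δ = [4.578e-04, 1.373e-03, 6.104e-04]  ψ = [0, 0, 0]  (obs o_2=4)
t=3: δ = [6.437e-05, 1.717e-04, 2.146e-05]  ψ = [1, 1, 1]  (obs o_3=0)
t=4: δ = [8.047e-06, 3.219e-05, 5.364e-06]  ψ = [1, 1, 1]  (obs o_4=4)
backtrack: best end state = 1; path = [2, 0, 1, 1, 1]

path = [2, 0, 1, 1, 1]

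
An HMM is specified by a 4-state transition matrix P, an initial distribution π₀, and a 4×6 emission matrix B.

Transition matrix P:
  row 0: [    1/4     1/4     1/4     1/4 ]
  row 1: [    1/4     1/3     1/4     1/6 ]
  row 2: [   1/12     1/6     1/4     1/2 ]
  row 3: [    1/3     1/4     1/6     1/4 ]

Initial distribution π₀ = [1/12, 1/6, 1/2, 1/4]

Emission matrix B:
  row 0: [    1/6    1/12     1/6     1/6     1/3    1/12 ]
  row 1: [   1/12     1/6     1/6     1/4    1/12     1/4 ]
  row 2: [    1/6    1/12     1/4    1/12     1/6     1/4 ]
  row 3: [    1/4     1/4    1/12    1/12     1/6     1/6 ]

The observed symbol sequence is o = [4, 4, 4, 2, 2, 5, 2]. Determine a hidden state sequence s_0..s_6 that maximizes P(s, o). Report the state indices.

path = [2, 3, 0, 2, 2, 3, 0]

t=0: δ = [2.778e-02, 1.389e-02, 8.333e-02, 4.167e-02]  (obs o_0=4)
t=1: δ = [4.630e-03, 1.157e-03, 3.472e-03, 6.944e-03]  ψ = [3, 2, 2, 2]  (obs o_1=4)
t=2: δ = [7.716e-04, 1.447e-04, 1.929e-04, 2.894e-04]  ψ = [3, 3, 0, 2]  (obs o_2=4)
t=3: δ = [3.215e-05, 3.215e-05, 4.823e-05, 1.608e-05]  ψ = [0, 0, 0, 0]  (obs o_3=2)
t=4: δ = [1.340e-06, 1.786e-06, 3.014e-06, 2.009e-06]  ψ = [0, 1, 2, 2]  (obs o_4=2)
t=5: δ = [5.582e-08, 1.488e-07, 1.884e-07, 2.512e-07]  ψ = [3, 1, 2, 2]  (obs o_5=5)
t=6: δ = [1.395e-08, 1.047e-08, 1.177e-08, 7.849e-09]  ψ = [3, 3, 2, 2]  (obs o_6=2)
backtrack: best end state = 0; path = [2, 3, 0, 2, 2, 3, 0]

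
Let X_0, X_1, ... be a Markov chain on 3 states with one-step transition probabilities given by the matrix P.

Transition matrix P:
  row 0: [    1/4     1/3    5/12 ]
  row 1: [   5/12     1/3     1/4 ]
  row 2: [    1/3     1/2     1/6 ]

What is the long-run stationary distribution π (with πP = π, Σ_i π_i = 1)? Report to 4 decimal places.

Balance equations π_j = Σ_i π_i·P[i][j]:
  π_0 = 1/4·π_0 + 5/12·π_1 + 1/3·π_2
  π_1 = 1/3·π_0 + 1/3·π_1 + 1/2·π_2
  normalize: π_0 + π_1 + π_2 = 1
Solving the linear system gives exactly π = [31/92, 35/92, 13/46].

π = [0.3370, 0.3804, 0.2826]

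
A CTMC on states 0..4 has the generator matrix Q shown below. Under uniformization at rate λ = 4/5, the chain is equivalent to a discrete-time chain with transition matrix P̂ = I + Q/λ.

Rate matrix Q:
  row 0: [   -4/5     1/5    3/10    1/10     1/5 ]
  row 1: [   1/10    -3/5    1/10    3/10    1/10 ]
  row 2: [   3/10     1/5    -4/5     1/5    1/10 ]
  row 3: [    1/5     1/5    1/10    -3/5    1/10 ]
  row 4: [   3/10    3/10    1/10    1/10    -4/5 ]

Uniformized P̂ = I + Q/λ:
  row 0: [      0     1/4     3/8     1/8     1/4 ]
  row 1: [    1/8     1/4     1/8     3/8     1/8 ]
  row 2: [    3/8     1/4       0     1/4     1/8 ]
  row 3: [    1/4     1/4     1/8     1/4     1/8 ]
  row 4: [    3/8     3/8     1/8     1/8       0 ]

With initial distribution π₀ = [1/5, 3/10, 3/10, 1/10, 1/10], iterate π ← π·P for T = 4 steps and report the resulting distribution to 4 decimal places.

π = [0.2016, 0.2666, 0.1567, 0.2412, 0.1339]

t=0: π = [0.2000, 0.3000, 0.3000, 0.1000, 0.1000]
t=1: π = [0.2125, 0.2625, 0.1375, 0.2500, 0.1375]
t=2: π = [0.1984, 0.2672, 0.1609, 0.2391, 0.1344]
t=3: π = [0.2039, 0.2668, 0.1545, 0.2418, 0.1330]
t=4: π = [0.2016, 0.2666, 0.1567, 0.2412, 0.1339]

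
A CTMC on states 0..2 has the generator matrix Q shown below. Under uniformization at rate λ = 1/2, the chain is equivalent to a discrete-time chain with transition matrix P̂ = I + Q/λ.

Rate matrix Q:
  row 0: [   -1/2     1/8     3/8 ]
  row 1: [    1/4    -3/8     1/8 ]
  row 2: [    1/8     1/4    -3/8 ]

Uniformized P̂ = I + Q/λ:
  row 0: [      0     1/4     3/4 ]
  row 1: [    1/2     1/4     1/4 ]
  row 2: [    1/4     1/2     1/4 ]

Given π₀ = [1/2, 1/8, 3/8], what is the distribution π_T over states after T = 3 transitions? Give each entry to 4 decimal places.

t=0: π = [0.5000, 0.1250, 0.3750]
t=1: π = [0.1563, 0.3438, 0.5000]
t=2: π = [0.2969, 0.3750, 0.3281]
t=3: π = [0.2695, 0.3320, 0.3984]

π = [0.2695, 0.3320, 0.3984]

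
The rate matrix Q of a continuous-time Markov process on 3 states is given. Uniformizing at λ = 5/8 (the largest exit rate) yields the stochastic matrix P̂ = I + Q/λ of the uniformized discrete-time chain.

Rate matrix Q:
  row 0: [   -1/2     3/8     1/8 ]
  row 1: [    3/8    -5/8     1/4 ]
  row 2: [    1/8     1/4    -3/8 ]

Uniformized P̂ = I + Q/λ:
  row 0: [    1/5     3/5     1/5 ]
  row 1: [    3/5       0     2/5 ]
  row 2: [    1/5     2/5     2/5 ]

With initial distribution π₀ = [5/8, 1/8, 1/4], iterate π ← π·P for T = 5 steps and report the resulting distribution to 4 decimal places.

π = [0.3245, 0.3454, 0.3301]

t=0: π = [0.6250, 0.1250, 0.2500]
t=1: π = [0.2500, 0.4750, 0.2750]
t=2: π = [0.3900, 0.2600, 0.3500]
t=3: π = [0.3040, 0.3740, 0.3220]
t=4: π = [0.3496, 0.3112, 0.3392]
t=5: π = [0.3245, 0.3454, 0.3301]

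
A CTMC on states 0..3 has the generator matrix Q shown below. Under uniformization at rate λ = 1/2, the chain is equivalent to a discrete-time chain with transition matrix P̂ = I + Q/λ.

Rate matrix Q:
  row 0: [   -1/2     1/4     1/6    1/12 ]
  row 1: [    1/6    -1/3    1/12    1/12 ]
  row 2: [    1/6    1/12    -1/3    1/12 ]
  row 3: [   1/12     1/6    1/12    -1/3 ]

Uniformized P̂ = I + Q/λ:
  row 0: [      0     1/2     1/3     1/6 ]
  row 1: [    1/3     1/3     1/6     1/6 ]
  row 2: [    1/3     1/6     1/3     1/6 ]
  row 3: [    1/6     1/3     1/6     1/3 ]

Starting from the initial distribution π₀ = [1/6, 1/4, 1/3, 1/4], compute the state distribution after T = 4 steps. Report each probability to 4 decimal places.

π = [0.2245, 0.3303, 0.2452, 0.2000]

t=0: π = [0.1667, 0.2500, 0.3333, 0.2500]
t=1: π = [0.2361, 0.3056, 0.2500, 0.2083]
t=2: π = [0.2199, 0.3310, 0.2477, 0.2014]
t=3: π = [0.2265, 0.3287, 0.2446, 0.2002]
t=4: π = [0.2245, 0.3303, 0.2452, 0.2000]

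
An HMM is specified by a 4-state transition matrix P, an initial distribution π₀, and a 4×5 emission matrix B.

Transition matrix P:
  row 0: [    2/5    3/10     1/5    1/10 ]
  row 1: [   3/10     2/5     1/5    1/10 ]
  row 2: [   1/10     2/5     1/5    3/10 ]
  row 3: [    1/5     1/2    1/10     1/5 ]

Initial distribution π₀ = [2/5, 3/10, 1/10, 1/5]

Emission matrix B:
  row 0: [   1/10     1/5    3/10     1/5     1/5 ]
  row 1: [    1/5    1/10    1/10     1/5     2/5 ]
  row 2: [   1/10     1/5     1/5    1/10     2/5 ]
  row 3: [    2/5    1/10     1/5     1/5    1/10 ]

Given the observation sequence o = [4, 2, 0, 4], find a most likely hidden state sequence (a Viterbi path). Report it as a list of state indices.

t=0: δ = [8.000e-02, 1.200e-01, 4.000e-02, 2.000e-02]  (obs o_0=4)
t=1: δ = [1.080e-02, 4.800e-03, 4.800e-03, 2.400e-03]  ψ = [1, 1, 1, 1]  (obs o_1=2)
t=2: δ = [4.320e-04, 6.480e-04, 2.160e-04, 5.760e-04]  ψ = [0, 0, 0, 2]  (obs o_2=0)
t=3: δ = [3.888e-05, 1.152e-04, 5.184e-05, 1.152e-05]  ψ = [1, 3, 1, 3]  (obs o_3=4)
backtrack: best end state = 1; path = [1, 2, 3, 1]

path = [1, 2, 3, 1]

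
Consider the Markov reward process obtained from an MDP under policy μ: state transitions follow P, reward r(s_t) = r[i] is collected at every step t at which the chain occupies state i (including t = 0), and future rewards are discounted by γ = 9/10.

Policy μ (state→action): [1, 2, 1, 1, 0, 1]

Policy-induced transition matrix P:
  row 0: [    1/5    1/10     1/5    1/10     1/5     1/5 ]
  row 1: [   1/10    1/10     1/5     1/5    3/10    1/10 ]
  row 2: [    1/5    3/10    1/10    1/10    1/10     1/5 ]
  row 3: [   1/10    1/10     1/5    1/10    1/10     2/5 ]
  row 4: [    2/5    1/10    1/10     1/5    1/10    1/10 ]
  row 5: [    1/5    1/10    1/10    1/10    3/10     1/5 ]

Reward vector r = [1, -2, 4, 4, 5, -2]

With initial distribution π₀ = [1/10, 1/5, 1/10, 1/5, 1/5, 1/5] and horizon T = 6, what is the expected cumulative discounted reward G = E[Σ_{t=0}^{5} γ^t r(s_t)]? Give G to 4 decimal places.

G = 7.4654

t=0: π = [0.1000, 0.2000, 0.1000, 0.2000, 0.2000, 0.2000], E[r] = 1.5000, γ^t·E[r] = 1.500000, running G = 1.500000
t=1: π = [0.2000, 0.1200, 0.1500, 0.1400, 0.1900, 0.2000], E[r] = 1.6700, γ^t·E[r] = 1.503000, running G = 3.003000
t=2: π = [0.2120, 0.1300, 0.1460, 0.1310, 0.1840, 0.1970], E[r] = 1.5860, γ^t·E[r] = 1.284660, running G = 4.287660
t=3: π = [0.2107, 0.1292, 0.1473, 0.1314, 0.1866, 0.1948], E[r] = 1.6105, γ^t·E[r] = 1.174055, running G = 5.461715
t=4: π = [0.2113, 0.1295, 0.1471, 0.1316, 0.1859, 0.1947], E[r] = 1.6071, γ^t·E[r] = 1.054438, running G = 6.516152
t=5: π = [0.2111, 0.1294, 0.1472, 0.1315, 0.1860, 0.1948], E[r] = 1.6075, γ^t·E[r] = 0.949209, running G = 7.465362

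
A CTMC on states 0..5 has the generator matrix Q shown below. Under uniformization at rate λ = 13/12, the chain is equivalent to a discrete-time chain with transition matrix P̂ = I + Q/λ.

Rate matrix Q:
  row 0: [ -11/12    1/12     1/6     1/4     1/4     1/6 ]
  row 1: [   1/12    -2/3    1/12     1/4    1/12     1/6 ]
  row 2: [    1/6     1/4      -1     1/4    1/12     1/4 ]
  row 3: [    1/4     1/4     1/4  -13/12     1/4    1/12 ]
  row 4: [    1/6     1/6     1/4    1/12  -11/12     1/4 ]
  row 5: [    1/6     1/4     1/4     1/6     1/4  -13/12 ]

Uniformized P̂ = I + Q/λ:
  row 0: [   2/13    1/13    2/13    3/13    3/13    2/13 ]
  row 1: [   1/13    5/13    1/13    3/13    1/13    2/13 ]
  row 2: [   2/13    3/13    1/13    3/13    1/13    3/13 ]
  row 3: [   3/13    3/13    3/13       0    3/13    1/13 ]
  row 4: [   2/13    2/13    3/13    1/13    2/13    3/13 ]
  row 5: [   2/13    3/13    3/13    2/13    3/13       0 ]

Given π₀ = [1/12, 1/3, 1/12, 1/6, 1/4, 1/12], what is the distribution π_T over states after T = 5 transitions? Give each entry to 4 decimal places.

t=0: π = [0.0833, 0.3333, 0.0833, 0.1667, 0.2500, 0.0833]
t=1: π = [0.1410, 0.2500, 0.1603, 0.1474, 0.1474, 0.1538]
t=2: π = [0.1460, 0.2362, 0.1568, 0.1622, 0.1563, 0.1425]
t=3: π = [0.1482, 0.2326, 0.1591, 0.1583, 0.1583, 0.1435]
t=4: π = [0.1481, 0.2316, 0.1591, 0.1588, 0.1583, 0.1440]
t=5: π = [0.1483, 0.2314, 0.1593, 0.1587, 0.1585, 0.1439]

π = [0.1483, 0.2314, 0.1593, 0.1587, 0.1585, 0.1439]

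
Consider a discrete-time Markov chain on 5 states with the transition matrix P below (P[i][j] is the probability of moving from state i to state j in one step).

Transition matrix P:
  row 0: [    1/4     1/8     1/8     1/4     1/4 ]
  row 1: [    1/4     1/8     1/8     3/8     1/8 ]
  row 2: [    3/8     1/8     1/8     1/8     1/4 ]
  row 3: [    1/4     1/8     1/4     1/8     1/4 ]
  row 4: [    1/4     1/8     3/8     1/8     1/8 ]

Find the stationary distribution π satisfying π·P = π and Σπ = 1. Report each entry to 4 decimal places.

Balance equations π_j = Σ_i π_i·P[i][j]:
  π_0 = 1/4·π_0 + 1/4·π_1 + 3/8·π_2 + 1/4·π_3 + 1/4·π_4
  π_1 = 1/8·π_0 + 1/8·π_1 + 1/8·π_2 + 1/8·π_3 + 1/8·π_4
  π_2 = 1/8·π_0 + 1/8·π_1 + 1/8·π_2 + 1/4·π_3 + 3/8·π_4
  π_3 = 1/4·π_0 + 3/8·π_1 + 1/8·π_2 + 1/8·π_3 + 1/8·π_4
  normalize: π_0 + π_1 + π_2 + π_3 + π_4 = 1
Solving the linear system gives exactly π = [241/876, 1/8, 44/219, 167/876, 5/24].

π = [0.2751, 0.1250, 0.2009, 0.1906, 0.2083]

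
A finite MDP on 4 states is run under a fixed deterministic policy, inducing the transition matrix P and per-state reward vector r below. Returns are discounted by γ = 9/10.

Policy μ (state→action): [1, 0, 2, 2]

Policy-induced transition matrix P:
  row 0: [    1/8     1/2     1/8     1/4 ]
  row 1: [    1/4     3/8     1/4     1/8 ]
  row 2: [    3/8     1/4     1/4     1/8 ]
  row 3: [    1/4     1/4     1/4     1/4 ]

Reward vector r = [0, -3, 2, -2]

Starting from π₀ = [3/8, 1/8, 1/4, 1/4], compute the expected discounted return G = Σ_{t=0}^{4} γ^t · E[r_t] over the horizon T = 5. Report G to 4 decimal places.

t=0: π = [0.3750, 0.1250, 0.2500, 0.2500], E[r] = -0.3750, γ^t·E[r] = -0.375000, running G = -0.375000
t=1: π = [0.2344, 0.3594, 0.2031, 0.2031], E[r] = -1.0781, γ^t·E[r] = -0.970313, running G = -1.345313
t=2: π = [0.2461, 0.3535, 0.2207, 0.1797], E[r] = -0.9785, γ^t·E[r] = -0.792598, running G = -2.137910
t=3: π = [0.2468, 0.3557, 0.2192, 0.1782], E[r] = -0.9851, γ^t·E[r] = -0.718143, running G = -2.856053
t=4: π = [0.2466, 0.3562, 0.2191, 0.1781], E[r] = -0.9865, γ^t·E[r] = -0.647230, running G = -3.503283

G = -3.5033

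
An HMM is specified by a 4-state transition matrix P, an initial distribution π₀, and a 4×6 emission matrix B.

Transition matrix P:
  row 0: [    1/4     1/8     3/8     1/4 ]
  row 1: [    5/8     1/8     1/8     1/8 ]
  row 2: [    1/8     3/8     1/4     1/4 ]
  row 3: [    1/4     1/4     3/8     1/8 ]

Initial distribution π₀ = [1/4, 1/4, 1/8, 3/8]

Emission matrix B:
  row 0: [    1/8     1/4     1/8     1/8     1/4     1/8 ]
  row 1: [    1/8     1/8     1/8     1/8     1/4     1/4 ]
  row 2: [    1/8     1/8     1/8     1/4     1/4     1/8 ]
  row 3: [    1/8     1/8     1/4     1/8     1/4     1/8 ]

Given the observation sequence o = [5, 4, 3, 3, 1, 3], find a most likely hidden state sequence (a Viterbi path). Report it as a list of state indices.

t=0: δ = [3.125e-02, 6.250e-02, 1.562e-02, 4.688e-02]  (obs o_0=5)
t=1: δ = [9.766e-03, 2.930e-03, 4.395e-03, 1.953e-03]  ψ = [1, 3, 3, 0]  (obs o_1=4)
t=2: δ = [3.052e-04, 2.060e-04, 9.155e-04, 3.052e-04]  ψ = [0, 2, 0, 0]  (obs o_2=3)
t=3: δ = [1.609e-05, 4.292e-05, 5.722e-05, 2.861e-05]  ψ = [1, 2, 2, 2]  (obs o_3=3)
t=4: δ = [6.706e-06, 2.682e-06, 1.788e-06, 1.788e-06]  ψ = [1, 2, 2, 2]  (obs o_4=1)
t=5: δ = [2.095e-07, 1.048e-07, 6.286e-07, 2.095e-07]  ψ = [0, 0, 0, 0]  (obs o_5=3)
backtrack: best end state = 2; path = [1, 0, 2, 1, 0, 2]

path = [1, 0, 2, 1, 0, 2]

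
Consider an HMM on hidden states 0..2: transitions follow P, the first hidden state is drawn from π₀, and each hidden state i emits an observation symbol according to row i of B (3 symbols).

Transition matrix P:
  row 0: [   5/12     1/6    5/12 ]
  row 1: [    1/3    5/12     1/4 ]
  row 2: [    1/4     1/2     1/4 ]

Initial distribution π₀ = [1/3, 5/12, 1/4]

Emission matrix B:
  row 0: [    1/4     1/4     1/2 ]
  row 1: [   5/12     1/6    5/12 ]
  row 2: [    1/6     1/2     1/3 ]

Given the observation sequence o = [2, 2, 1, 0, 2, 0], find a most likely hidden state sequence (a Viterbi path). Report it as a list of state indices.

path = [0, 0, 2, 1, 1, 1]

t=0: δ = [1.667e-01, 1.736e-01, 8.333e-02]  (obs o_0=2)
t=1: δ = [3.472e-02, 3.014e-02, 2.315e-02]  ψ = [0, 1, 0]  (obs o_1=2)
t=2: δ = [3.617e-03, 2.093e-03, 7.234e-03]  ψ = [0, 1, 0]  (obs o_2=1)
t=3: δ = [4.521e-04, 1.507e-03, 3.014e-04]  ψ = [2, 2, 2]  (obs o_3=0)
t=4: δ = [2.512e-04, 2.616e-04, 1.256e-04]  ψ = [1, 1, 1]  (obs o_4=2)
t=5: δ = [2.616e-05, 4.542e-05, 1.744e-05]  ψ = [0, 1, 0]  (obs o_5=0)
backtrack: best end state = 1; path = [0, 0, 2, 1, 1, 1]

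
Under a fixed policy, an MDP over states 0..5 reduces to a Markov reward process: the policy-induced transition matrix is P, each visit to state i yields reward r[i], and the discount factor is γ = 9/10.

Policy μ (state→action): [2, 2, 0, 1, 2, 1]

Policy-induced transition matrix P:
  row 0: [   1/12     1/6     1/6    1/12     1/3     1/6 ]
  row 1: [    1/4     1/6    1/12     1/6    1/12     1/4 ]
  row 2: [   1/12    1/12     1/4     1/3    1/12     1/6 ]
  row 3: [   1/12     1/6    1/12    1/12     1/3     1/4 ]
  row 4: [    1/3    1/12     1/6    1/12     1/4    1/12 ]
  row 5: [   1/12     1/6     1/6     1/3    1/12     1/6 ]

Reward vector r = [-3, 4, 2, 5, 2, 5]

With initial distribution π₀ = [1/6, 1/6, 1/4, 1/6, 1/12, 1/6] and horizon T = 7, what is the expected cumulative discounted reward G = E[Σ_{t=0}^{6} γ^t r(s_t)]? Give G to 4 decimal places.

G = 13.5234

t=0: π = [0.1667, 0.1667, 0.2500, 0.1667, 0.0833, 0.1667], E[r] = 2.5000, γ^t·E[r] = 2.500000, running G = 2.500000
t=1: π = [0.1319, 0.1389, 0.1597, 0.2014, 0.1806, 0.1875], E[r] = 2.7847, γ^t·E[r] = 2.506250, running G = 5.006250
t=2: π = [0.1516, 0.1383, 0.1516, 0.1817, 0.1968, 0.1800], E[r] = 2.6036, γ^t·E[r] = 2.108906, running G = 7.115156
t=3: π = [0.1556, 0.1376, 0.1526, 0.1778, 0.1995, 0.1769], E[r] = 2.5615, γ^t·E[r] = 1.867324, running G = 8.982480
t=4: π = [0.1561, 0.1373, 0.1531, 0.1772, 0.1999, 0.1763], E[r] = 2.5545, γ^t·E[r] = 1.676030, running G = 10.658511
t=5: π = [0.1562, 0.1372, 0.1532, 0.1771, 0.2000, 0.1762], E[r] = 2.5536, γ^t·E[r] = 1.507854, running G = 12.166364
t=6: π = [0.1562, 0.1372, 0.1532, 0.1771, 0.2000, 0.1762], E[r] = 2.5534, γ^t·E[r] = 1.356998, running G = 13.523362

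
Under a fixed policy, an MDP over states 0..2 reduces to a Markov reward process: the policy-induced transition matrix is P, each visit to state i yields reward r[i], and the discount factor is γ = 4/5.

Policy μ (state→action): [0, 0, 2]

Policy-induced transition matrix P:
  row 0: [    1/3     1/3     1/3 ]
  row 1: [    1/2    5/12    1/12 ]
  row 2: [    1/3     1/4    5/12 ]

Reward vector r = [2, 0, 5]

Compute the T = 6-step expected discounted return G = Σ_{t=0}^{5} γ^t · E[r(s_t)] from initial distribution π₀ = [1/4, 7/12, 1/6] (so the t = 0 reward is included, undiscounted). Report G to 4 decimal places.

t=0: π = [0.2500, 0.5833, 0.1667], E[r] = 1.3333, γ^t·E[r] = 1.333333, running G = 1.333333
t=1: π = [0.4306, 0.3681, 0.2014], E[r] = 1.8681, γ^t·E[r] = 1.494444, running G = 2.827778
t=2: π = [0.3947, 0.3472, 0.2581], E[r] = 2.0799, γ^t·E[r] = 1.331111, running G = 4.158889
t=3: π = [0.3912, 0.3408, 0.2680], E[r] = 2.1226, γ^t·E[r] = 1.086765, running G = 5.245654
t=4: π = [0.3901, 0.3394, 0.2705], E[r] = 2.1327, γ^t·E[r] = 0.873534, running G = 6.119188
t=5: π = [0.3899, 0.3391, 0.2710], E[r] = 2.1349, γ^t·E[r] = 0.699571, running G = 6.818760

G = 6.8188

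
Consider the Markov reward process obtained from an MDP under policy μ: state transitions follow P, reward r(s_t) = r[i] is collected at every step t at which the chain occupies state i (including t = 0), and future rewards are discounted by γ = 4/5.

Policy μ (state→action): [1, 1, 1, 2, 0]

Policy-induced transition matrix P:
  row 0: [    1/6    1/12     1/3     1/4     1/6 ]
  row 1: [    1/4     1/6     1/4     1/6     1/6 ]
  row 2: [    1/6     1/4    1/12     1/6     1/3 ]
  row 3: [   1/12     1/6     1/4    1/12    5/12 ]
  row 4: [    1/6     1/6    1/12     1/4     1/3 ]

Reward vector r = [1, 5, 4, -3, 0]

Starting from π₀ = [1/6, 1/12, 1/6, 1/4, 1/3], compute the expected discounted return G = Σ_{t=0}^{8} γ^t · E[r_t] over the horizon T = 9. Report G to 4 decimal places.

t=0: π = [0.1667, 0.0833, 0.1667, 0.2500, 0.3333], E[r] = 0.5000, γ^t·E[r] = 0.500000, running G = 0.500000
t=1: π = [0.1528, 0.1667, 0.1806, 0.1875, 0.3125], E[r] = 1.1458, γ^t·E[r] = 0.916667, running G = 1.416667
t=2: π = [0.1649, 0.1690, 0.1806, 0.1898, 0.2957], E[r] = 1.1626, γ^t·E[r] = 0.744074, running G = 2.160741
t=3: π = [0.1649, 0.1680, 0.1844, 0.1892, 0.2935], E[r] = 1.1745, γ^t·E[r] = 0.601358, running G = 2.762099
t=4: π = [0.1649, 0.1683, 0.1841, 0.1891, 0.2936], E[r] = 1.1754, γ^t·E[r] = 0.481455, running G = 3.243554
t=5: π = [0.1649, 0.1683, 0.1841, 0.1891, 0.2936], E[r] = 1.1754, γ^t·E[r] = 0.385155, running G = 3.628709
t=6: π = [0.1649, 0.1683, 0.1841, 0.1891, 0.2936], E[r] = 1.1754, γ^t·E[r] = 0.308134, running G = 3.936842
t=7: π = [0.1649, 0.1683, 0.1841, 0.1891, 0.2936], E[r] = 1.1754, γ^t·E[r] = 0.246507, running G = 4.183349
t=8: π = [0.1649, 0.1683, 0.1841, 0.1891, 0.2936], E[r] = 1.1754, γ^t·E[r] = 0.197205, running G = 4.380554

G = 4.3806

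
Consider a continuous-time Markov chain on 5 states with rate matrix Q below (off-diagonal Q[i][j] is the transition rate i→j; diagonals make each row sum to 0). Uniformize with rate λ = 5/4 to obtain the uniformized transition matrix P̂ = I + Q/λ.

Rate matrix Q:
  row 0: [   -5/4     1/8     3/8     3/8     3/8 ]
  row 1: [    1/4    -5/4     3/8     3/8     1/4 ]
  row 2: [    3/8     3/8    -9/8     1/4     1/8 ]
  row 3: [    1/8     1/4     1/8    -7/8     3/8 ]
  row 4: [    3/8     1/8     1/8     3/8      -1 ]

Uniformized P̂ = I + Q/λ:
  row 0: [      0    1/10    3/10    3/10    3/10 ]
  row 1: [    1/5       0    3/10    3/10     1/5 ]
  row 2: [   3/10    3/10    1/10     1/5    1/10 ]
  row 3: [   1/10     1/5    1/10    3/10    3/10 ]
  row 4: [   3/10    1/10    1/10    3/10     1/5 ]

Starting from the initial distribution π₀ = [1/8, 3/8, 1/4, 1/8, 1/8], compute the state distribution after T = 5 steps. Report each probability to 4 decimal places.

t=0: π = [0.1250, 0.3750, 0.2500, 0.1250, 0.1250]
t=1: π = [0.2000, 0.1250, 0.2000, 0.2750, 0.2000]
t=2: π = [0.1725, 0.1550, 0.1650, 0.2800, 0.2275]
t=3: π = [0.1768, 0.1455, 0.1655, 0.2835, 0.2288]
t=4: π = [0.1757, 0.1469, 0.1645, 0.2835, 0.2295]
t=5: π = [0.1759, 0.1465, 0.1645, 0.2836, 0.2295]

π = [0.1759, 0.1465, 0.1645, 0.2836, 0.2295]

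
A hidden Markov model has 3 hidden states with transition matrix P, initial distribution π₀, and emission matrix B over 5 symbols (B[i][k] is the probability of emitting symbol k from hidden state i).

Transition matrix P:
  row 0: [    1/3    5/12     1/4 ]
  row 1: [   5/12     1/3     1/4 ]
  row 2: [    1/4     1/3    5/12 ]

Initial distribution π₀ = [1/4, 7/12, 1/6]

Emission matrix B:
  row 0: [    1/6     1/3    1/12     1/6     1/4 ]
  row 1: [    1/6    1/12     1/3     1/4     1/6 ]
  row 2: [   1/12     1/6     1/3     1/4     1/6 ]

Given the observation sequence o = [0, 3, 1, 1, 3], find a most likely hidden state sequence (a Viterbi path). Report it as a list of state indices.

path = [1, 1, 0, 0, 1]

t=0: δ = [4.167e-02, 9.722e-02, 1.389e-02]  (obs o_0=0)
t=1: δ = [6.752e-03, 8.102e-03, 6.076e-03]  ψ = [1, 1, 1]  (obs o_1=3)
t=2: δ = [1.125e-03, 2.344e-04, 4.220e-04]  ψ = [1, 0, 2]  (obs o_2=1)
t=3: δ = [1.250e-04, 3.907e-05, 4.689e-05]  ψ = [0, 0, 0]  (obs o_3=1)
t=4: δ = [6.946e-06, 1.302e-05, 7.814e-06]  ψ = [0, 0, 0]  (obs o_4=3)
backtrack: best end state = 1; path = [1, 1, 0, 0, 1]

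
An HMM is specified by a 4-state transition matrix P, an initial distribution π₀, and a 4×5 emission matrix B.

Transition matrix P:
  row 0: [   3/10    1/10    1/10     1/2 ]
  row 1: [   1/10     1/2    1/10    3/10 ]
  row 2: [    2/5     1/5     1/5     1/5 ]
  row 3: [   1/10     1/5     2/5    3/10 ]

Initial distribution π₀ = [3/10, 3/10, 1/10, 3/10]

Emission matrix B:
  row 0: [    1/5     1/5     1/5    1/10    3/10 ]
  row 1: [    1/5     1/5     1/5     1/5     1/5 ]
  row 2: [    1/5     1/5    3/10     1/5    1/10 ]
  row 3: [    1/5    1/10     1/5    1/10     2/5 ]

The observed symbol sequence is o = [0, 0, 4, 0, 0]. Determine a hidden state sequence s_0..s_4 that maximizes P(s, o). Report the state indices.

path = [1, 1, 1, 1, 1]

t=0: δ = [6.000e-02, 6.000e-02, 2.000e-02, 6.000e-02]  (obs o_0=0)
t=1: δ = [3.600e-03, 6.000e-03, 4.800e-03, 6.000e-03]  ψ = [0, 1, 3, 0]  (obs o_1=0)
t=2: δ = [5.760e-04, 6.000e-04, 2.400e-04, 7.200e-04]  ψ = [2, 1, 3, 0]  (obs o_2=4)
t=3: δ = [3.456e-05, 6.000e-05, 5.760e-05, 5.760e-05]  ψ = [0, 1, 3, 0]  (obs o_3=0)
t=4: δ = [4.608e-06, 6.000e-06, 4.608e-06, 3.600e-06]  ψ = [2, 1, 3, 1]  (obs o_4=0)
backtrack: best end state = 1; path = [1, 1, 1, 1, 1]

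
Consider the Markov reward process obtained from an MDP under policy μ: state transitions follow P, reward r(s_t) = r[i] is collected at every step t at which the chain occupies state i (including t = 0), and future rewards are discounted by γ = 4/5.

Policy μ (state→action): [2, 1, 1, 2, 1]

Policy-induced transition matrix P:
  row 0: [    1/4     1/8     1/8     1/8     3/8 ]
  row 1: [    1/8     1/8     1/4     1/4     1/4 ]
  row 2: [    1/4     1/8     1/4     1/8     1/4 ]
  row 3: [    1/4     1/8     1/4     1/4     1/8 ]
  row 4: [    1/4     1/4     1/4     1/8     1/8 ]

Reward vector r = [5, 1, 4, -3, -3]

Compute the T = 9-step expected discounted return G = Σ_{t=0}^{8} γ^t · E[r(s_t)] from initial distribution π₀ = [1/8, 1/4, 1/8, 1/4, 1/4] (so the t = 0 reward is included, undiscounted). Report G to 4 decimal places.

t=0: π = [0.1250, 0.2500, 0.1250, 0.2500, 0.2500], E[r] = -0.1250, γ^t·E[r] = -0.125000, running G = -0.125000
t=1: π = [0.2188, 0.1563, 0.2344, 0.1875, 0.2031], E[r] = 1.0156, γ^t·E[r] = 0.812500, running G = 0.687500
t=2: π = [0.2305, 0.1504, 0.2227, 0.1680, 0.2285], E[r] = 1.0039, γ^t·E[r] = 0.642500, running G = 1.330000
t=3: π = [0.2312, 0.1536, 0.2212, 0.1648, 0.2292], E[r] = 1.0122, γ^t·E[r] = 0.518250, running G = 1.848250
t=4: π = [0.2308, 0.1537, 0.2211, 0.1648, 0.2296], E[r] = 1.0088, γ^t·E[r] = 0.413188, running G = 2.261438
t=5: π = [0.2308, 0.1537, 0.2211, 0.1648, 0.2295], E[r] = 1.0092, γ^t·E[r] = 0.330699, running G = 2.592136
t=6: π = [0.2308, 0.1537, 0.2212, 0.1648, 0.2296], E[r] = 1.0091, γ^t·E[r] = 0.264536, running G = 2.856672
t=7: π = [0.2308, 0.1537, 0.2212, 0.1648, 0.2296], E[r] = 1.0091, γ^t·E[r] = 0.211633, running G = 3.068305
t=8: π = [0.2308, 0.1537, 0.2212, 0.1648, 0.2296], E[r] = 1.0091, γ^t·E[r] = 0.169306, running G = 3.237611

G = 3.2376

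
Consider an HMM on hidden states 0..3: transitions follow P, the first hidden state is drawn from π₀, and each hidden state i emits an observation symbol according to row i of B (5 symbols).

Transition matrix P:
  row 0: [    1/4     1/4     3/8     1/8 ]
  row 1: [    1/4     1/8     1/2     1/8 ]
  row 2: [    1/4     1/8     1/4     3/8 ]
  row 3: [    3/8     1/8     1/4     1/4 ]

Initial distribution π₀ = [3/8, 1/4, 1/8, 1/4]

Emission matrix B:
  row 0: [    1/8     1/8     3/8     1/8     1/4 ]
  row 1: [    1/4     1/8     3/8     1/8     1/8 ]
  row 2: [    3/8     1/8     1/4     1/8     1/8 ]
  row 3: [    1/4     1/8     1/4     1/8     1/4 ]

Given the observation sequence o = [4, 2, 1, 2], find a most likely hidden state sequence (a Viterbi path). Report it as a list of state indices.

t=0: δ = [9.375e-02, 3.125e-02, 1.562e-02, 6.250e-02]  (obs o_0=4)
t=1: δ = [8.789e-03, 8.789e-03, 8.789e-03, 3.906e-03]  ψ = [0, 0, 0, 3]  (obs o_1=2)
t=2: δ = [2.747e-04, 2.747e-04, 5.493e-04, 4.120e-04]  ψ = [0, 0, 1, 2]  (obs o_2=1)
t=3: δ = [5.794e-05, 2.575e-05, 3.433e-05, 5.150e-05]  ψ = [3, 0, 1, 2]  (obs o_3=2)
backtrack: best end state = 0; path = [0, 2, 3, 0]

path = [0, 2, 3, 0]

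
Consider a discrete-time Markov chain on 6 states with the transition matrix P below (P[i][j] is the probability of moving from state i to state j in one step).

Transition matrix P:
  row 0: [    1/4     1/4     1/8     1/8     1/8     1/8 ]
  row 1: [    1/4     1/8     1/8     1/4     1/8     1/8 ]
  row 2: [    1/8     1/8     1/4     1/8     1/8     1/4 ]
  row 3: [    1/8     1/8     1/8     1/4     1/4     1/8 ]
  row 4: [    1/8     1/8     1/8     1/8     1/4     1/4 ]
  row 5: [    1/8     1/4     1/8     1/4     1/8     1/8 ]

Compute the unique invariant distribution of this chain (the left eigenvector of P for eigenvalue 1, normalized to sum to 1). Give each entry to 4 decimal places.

π = [0.1666, 0.1663, 0.1429, 0.1901, 0.1700, 0.1641]

Balance equations π_j = Σ_i π_i·P[i][j]:
  π_0 = 1/4·π_0 + 1/4·π_1 + 1/8·π_2 + 1/8·π_3 + 1/8·π_4 + 1/8·π_5
  π_1 = 1/4·π_0 + 1/8·π_1 + 1/8·π_2 + 1/8·π_3 + 1/8·π_4 + 1/4·π_5
  π_2 = 1/8·π_0 + 1/8·π_1 + 1/4·π_2 + 1/8·π_3 + 1/8·π_4 + 1/8·π_5
  π_3 = 1/8·π_0 + 1/4·π_1 + 1/8·π_2 + 1/4·π_3 + 1/8·π_4 + 1/4·π_5
  π_4 = 1/8·π_0 + 1/8·π_1 + 1/8·π_2 + 1/4·π_3 + 1/4·π_4 + 1/8·π_5
  normalize: π_0 + π_1 + π_2 + π_3 + π_4 + π_5 = 1
Solving the linear system gives exactly π = [597/3583, 596/3583, 1/7, 681/3583, 4264/25081, 588/3583].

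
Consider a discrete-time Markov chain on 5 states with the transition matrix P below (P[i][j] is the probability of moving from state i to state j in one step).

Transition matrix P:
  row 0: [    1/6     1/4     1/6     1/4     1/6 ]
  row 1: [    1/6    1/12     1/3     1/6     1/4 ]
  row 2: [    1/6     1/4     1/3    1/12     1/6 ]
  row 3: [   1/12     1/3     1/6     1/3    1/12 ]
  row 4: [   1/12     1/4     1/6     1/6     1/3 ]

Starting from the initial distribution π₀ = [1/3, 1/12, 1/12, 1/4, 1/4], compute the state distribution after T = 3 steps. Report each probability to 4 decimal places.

t=0: π = [0.3333, 0.0833, 0.0833, 0.2500, 0.2500]
t=1: π = [0.1250, 0.2569, 0.1944, 0.2292, 0.1944]
t=2: π = [0.1314, 0.2263, 0.2419, 0.1991, 0.2014]
t=3: π = [0.1333, 0.2289, 0.2447, 0.1906, 0.2025]

π = [0.1333, 0.2289, 0.2447, 0.1906, 0.2025]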